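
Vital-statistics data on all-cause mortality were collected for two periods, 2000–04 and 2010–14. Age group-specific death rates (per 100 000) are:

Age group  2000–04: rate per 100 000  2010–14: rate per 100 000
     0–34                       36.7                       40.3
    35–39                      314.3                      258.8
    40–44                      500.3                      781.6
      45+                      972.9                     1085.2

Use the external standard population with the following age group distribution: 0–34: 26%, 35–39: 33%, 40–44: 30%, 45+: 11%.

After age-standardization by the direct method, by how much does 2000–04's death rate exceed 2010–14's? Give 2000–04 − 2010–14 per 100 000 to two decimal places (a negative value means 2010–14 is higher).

Standard weights: 0.26, 0.33, 0.30, 0.11.
2000–04: 0.2600×36.7 + 0.3300×314.3 + 0.3000×500.3 + 0.1100×972.9 = 370.3700 per 100 000.
2010–14: 0.2600×40.3 + 0.3300×258.8 + 0.3000×781.6 + 0.1100×1085.2 = 449.7340 per 100 000.
Difference = 370.3700 − 449.7340 = -79.3640.

-79.36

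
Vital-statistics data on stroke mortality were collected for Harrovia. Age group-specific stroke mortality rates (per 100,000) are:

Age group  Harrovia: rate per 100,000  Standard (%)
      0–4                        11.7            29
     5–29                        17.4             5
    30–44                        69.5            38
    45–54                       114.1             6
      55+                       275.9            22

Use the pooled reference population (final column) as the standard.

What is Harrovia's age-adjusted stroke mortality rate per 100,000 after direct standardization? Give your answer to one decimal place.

Standard weights: 0.29, 0.05, 0.38, 0.06, 0.22.
Standardized rate: 0.2900×11.7 + 0.0500×17.4 + 0.3800×69.5 + 0.0600×114.1 + 0.2200×275.9 = 98.2170 per 100,000.

98.2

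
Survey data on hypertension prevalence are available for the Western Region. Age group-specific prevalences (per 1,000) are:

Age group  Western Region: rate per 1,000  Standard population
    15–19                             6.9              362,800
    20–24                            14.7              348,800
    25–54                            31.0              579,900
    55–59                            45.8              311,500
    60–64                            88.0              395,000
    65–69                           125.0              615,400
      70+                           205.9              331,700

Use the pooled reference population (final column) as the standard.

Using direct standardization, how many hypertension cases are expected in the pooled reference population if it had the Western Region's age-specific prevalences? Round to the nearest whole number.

Expected hypertension cases = Σ (standard pop × age-specific rate ÷ 1,000)
= 362,800×6.9/1,000 + 348,800×14.7/1,000 + 579,900×31.0/1,000 + 311,500×45.8/1,000 + 395,000×88.0/1,000 + 615,400×125.0/1,000 + 331,700×205.9/1,000
= 2503.32 + 5127.36 + 17976.90 + 14266.70 + 34760.00 + 76925.00 + 68297.03 = 219856.31.

219856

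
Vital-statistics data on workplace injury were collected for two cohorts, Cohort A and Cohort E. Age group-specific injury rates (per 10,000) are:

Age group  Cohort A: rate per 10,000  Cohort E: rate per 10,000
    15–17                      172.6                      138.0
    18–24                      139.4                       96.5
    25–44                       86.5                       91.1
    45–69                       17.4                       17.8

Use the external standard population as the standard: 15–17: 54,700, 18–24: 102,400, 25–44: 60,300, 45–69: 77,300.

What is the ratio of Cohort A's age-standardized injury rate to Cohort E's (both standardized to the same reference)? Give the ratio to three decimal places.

1.246

Standard total = 294,700; weights = 0.1856, 0.3475, 0.2046, 0.2623.
Cohort A: 0.1856×172.6 + 0.3475×139.4 + 0.2046×86.5 + 0.2623×17.4 = 102.7375 per 10,000.
Cohort E: 0.1856×138.0 + 0.3475×96.5 + 0.2046×91.1 + 0.2623×17.8 = 82.4549 per 10,000.
Ratio = 102.7375 ÷ 82.4549 = 1.24598.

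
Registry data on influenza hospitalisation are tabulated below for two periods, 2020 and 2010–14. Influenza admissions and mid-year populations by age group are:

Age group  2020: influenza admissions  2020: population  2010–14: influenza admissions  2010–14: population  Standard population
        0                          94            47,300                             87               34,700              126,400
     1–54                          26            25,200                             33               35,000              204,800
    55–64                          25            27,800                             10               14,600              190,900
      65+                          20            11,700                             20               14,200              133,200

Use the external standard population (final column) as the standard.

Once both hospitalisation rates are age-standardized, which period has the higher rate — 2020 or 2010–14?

2020

Age-specific rates per 100,000 for 2020: 198.73, 103.17, 89.93, 170.94.
For 2010–14: 250.72, 94.29, 68.49, 140.85.
Standard total = 655,300; weights = 0.1929, 0.3125, 0.2913, 0.2033.
2020: 0.1929×198.73 + 0.3125×103.17 + 0.2913×89.93 + 0.2033×170.94 = 131.5219 per 100,000.
2010–14: 0.1929×250.72 + 0.3125×94.29 + 0.2913×68.49 + 0.2033×140.85 = 126.4103 per 100,000.
The crude rates (147.32 vs 152.28) would put 2010–14 higher, but that reflects its age composition; once standardized to a common age structure, 2020 has the higher underlying rate.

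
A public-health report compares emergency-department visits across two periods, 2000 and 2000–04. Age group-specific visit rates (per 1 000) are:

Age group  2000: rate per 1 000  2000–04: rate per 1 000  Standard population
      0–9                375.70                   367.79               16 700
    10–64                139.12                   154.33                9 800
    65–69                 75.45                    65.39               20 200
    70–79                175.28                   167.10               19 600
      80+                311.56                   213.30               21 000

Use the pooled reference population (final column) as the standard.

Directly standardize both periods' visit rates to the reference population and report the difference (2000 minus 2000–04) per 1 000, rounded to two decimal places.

27.61

Standard total = 87 300; weights = 0.1913, 0.1123, 0.2314, 0.2245, 0.2405.
2000: 0.1913×375.70 + 0.1123×139.12 + 0.2314×75.45 + 0.2245×175.28 + 0.2405×311.56 = 219.2429 per 1 000.
2000–04: 0.1913×367.79 + 0.1123×154.33 + 0.2314×65.39 + 0.2245×167.10 + 0.2405×213.30 = 191.6365 per 1 000.
Difference = 219.2429 − 191.6365 = 27.6064.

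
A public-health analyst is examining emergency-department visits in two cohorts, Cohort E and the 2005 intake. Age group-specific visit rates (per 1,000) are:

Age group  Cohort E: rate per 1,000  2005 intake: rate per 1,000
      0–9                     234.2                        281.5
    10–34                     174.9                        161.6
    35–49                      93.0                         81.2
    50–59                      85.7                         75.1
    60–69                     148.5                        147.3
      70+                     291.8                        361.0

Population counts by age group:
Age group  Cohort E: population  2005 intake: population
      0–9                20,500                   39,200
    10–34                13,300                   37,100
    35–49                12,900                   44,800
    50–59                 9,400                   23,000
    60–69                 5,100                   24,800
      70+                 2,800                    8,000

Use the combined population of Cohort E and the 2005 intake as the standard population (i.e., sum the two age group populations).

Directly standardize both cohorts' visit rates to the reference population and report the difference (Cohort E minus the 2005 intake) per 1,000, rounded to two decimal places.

Combined standard total = 240,900; weights = 0.2478, 0.2092, 0.2395, 0.1345, 0.1241, 0.0448.
Cohort E: 0.2478×234.2 + 0.2092×174.9 + 0.2395×93.0 + 0.1345×85.7 + 0.1241×148.5 + 0.0448×291.8 = 159.9463 per 1,000.
The 2005 intake: 0.2478×281.5 + 0.2092×161.6 + 0.2395×81.2 + 0.1345×75.1 + 0.1241×147.3 + 0.0448×361.0 = 167.5871 per 1,000.
Difference = 159.9463 − 167.5871 = -7.6408.

-7.64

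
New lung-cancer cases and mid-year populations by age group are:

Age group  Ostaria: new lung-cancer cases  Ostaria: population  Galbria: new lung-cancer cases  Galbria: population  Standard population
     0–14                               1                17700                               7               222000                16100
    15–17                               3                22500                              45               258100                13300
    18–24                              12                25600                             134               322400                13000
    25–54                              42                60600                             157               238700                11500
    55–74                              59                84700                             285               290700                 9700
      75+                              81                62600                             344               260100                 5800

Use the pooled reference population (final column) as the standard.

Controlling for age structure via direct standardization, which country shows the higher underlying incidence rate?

Age-specific rates per 100000 for Ostaria: 5.65, 13.33, 46.88, 69.31, 69.66, 129.39.
For Galbria: 3.15, 17.44, 41.56, 65.77, 98.04, 132.26.
Standard total = 69400; weights = 0.2320, 0.1916, 0.1873, 0.1657, 0.1398, 0.0836.
Ostaria: 0.2320×5.65 + 0.1916×13.33 + 0.1873×46.88 + 0.1657×69.31 + 0.1398×69.66 + 0.0836×129.39 = 44.6809 per 100000.
Galbria: 0.2320×3.15 + 0.1916×17.44 + 0.1873×41.56 + 0.1657×65.77 + 0.1398×98.04 + 0.0836×132.26 = 47.5135 per 100000.
The crude rates (72.34 vs 61.06) would put Ostaria higher, but that reflects its age composition; once standardized to a common age structure, Galbria has the higher underlying rate.

Galbria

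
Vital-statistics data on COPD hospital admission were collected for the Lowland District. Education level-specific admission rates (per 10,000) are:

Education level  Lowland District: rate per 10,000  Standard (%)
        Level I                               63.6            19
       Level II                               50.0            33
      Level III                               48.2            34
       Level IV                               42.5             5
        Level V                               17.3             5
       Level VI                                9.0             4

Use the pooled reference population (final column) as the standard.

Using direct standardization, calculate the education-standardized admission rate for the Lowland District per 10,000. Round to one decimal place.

Standard weights: 0.19, 0.33, 0.34, 0.05, 0.05, 0.04.
Standardized rate: 0.1900×63.6 + 0.3300×50.0 + 0.3400×48.2 + 0.0500×42.5 + 0.0500×17.3 + 0.0400×9.0 = 48.3220 per 10,000.

48.3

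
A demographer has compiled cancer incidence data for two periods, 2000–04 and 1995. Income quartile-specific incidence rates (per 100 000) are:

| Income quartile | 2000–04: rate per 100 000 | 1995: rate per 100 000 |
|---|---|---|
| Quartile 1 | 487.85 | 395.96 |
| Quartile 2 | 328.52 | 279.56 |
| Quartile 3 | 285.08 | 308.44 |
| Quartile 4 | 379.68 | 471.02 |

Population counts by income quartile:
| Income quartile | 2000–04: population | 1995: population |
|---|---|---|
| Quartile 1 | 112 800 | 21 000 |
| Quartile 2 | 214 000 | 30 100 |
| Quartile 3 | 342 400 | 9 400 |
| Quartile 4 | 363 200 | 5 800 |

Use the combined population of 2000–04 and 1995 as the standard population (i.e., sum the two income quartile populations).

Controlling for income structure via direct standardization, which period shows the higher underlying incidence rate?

1995

Combined standard total = 1 098 700; weights = 0.1218, 0.2222, 0.3202, 0.3359.
2000–04: 0.1218×487.85 + 0.2222×328.52 + 0.3202×285.08 + 0.3359×379.68 = 351.1961 per 100 000.
1995: 0.1218×395.96 + 0.2222×279.56 + 0.3202×308.44 + 0.3359×471.02 = 367.2846 per 100 000.
The crude rates (349.52 vs 337.27) would put 2000–04 higher, but that reflects its income composition; once standardized to a common income structure, 1995 has the higher underlying rate.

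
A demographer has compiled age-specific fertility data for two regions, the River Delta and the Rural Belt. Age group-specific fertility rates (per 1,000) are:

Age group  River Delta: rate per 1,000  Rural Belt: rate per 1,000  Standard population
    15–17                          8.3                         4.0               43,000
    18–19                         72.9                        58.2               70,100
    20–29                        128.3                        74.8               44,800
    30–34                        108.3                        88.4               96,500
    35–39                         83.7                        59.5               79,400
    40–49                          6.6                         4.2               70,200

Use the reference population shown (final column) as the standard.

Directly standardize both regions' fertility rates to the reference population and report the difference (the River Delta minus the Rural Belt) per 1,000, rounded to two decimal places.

18.87

Standard total = 404,000; weights = 0.1064, 0.1735, 0.1109, 0.2389, 0.1965, 0.1738.
The River Delta: 0.1064×8.3 + 0.1735×72.9 + 0.1109×128.3 + 0.2389×108.3 + 0.1965×83.7 + 0.1738×6.6 = 71.2254 per 1,000.
The Rural Belt: 0.1064×4.0 + 0.1735×58.2 + 0.1109×74.8 + 0.2389×88.4 + 0.1965×59.5 + 0.1738×4.2 = 52.3579 per 1,000.
Difference = 71.2254 − 52.3579 = 18.8675.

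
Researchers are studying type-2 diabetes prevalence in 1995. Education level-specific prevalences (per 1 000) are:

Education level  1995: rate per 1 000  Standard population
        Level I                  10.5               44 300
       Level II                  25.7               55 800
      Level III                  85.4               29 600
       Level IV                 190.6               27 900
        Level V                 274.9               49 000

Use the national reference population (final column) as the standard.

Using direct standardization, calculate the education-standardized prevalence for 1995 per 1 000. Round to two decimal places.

Standard total = 206 600; weights = 0.2144, 0.2701, 0.1433, 0.1350, 0.2372.
Standardized rate: 0.2144×10.5 + 0.2701×25.7 + 0.1433×85.4 + 0.1350×190.6 + 0.2372×274.9 = 112.3664 per 1 000.

112.37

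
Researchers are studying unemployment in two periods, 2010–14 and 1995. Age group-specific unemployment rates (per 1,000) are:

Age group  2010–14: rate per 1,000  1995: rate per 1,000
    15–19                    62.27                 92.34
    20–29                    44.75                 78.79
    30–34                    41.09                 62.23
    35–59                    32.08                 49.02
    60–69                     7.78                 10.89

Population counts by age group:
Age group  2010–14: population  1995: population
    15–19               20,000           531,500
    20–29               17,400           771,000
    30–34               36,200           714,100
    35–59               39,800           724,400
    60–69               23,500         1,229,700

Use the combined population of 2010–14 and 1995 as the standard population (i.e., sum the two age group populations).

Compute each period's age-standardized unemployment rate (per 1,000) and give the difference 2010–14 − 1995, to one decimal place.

Combined standard total = 4,107,600; weights = 0.1343, 0.1919, 0.1827, 0.1860, 0.3051.
2010–14: 0.1343×62.27 + 0.1919×44.75 + 0.1827×41.09 + 0.1860×32.08 + 0.3051×7.78 = 32.7973 per 1,000.
1995: 0.1343×92.34 + 0.1919×78.79 + 0.1827×62.23 + 0.1860×49.02 + 0.3051×10.89 = 51.3300 per 1,000.
Difference = 32.7973 − 51.3300 = -18.5327.

-18.5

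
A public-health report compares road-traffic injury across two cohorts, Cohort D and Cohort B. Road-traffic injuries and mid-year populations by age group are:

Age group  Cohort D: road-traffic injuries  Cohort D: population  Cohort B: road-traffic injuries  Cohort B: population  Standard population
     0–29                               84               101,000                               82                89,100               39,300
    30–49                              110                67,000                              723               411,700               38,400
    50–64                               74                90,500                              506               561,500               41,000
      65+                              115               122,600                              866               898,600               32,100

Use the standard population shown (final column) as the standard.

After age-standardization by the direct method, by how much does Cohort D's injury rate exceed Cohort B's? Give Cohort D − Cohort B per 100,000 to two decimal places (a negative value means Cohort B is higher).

Age-specific rates per 100,000 for Cohort D: 83.17, 164.18, 81.77, 93.80.
For Cohort B: 92.03, 175.61, 90.12, 96.37.
Standard total = 150,800; weights = 0.2606, 0.2546, 0.2719, 0.2129.
Cohort D: 0.2606×83.17 + 0.2546×164.18 + 0.2719×81.77 + 0.2129×93.80 = 105.6796 per 100,000.
Cohort B: 0.2606×92.03 + 0.2546×175.61 + 0.2719×90.12 + 0.2129×96.37 = 113.7180 per 100,000.
Difference = 105.6796 − 113.7180 = -8.0384.

-8.04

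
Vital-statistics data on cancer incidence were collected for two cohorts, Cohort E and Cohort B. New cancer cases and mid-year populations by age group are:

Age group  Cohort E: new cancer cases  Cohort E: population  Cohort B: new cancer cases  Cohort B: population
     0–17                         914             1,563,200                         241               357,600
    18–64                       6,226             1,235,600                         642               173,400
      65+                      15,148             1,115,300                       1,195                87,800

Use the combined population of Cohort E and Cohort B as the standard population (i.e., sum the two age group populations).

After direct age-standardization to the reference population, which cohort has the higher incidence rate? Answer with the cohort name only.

Cohort E

Age-specific rates per 100,000 for Cohort E: 58.47, 503.88, 1358.20.
For Cohort B: 67.39, 370.24, 1361.05.
Combined standard total = 4,532,900; weights = 0.4237, 0.3108, 0.2654.
Cohort E: 0.4237×58.47 + 0.3108×503.88 + 0.2654×1358.20 = 541.8898 per 100,000.
Cohort B: 0.4237×67.39 + 0.3108×370.24 + 0.2654×1361.05 = 504.8860 per 100,000.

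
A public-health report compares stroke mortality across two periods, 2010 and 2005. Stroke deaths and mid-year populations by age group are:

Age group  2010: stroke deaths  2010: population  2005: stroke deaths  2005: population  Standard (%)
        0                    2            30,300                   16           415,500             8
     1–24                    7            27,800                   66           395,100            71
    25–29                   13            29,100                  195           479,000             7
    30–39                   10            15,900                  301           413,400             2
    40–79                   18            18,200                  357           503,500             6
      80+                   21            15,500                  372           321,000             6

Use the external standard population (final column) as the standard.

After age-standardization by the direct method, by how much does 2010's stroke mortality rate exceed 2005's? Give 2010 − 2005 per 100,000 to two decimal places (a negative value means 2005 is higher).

Age-specific rates per 100,000 for 2010: 6.60, 25.18, 44.67, 62.89, 98.90, 135.48.
For 2005: 3.85, 16.70, 40.71, 72.81, 70.90, 115.89.
Standard weights: 0.08, 0.71, 0.07, 0.02, 0.06, 0.06.
2010: 0.0800×6.60 + 0.7100×25.18 + 0.0700×44.67 + 0.0200×62.89 + 0.0600×98.90 + 0.0600×135.48 = 36.8539 per 100,000.
2005: 0.0800×3.85 + 0.7100×16.70 + 0.0700×40.71 + 0.0200×72.81 + 0.0600×70.90 + 0.0600×115.89 = 27.6817 per 100,000.
Difference = 36.8539 − 27.6817 = 9.1721.

9.17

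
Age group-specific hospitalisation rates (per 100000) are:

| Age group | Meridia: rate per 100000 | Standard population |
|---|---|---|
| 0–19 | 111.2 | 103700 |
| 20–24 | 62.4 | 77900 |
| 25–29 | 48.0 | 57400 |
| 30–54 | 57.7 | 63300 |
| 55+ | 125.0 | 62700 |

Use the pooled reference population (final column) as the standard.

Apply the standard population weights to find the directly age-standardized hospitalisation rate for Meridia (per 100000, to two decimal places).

Standard total = 365000; weights = 0.2841, 0.2134, 0.1573, 0.1734, 0.1718.
Standardized rate: 0.2841×111.2 + 0.2134×62.4 + 0.1573×48.0 + 0.1734×57.7 + 0.1718×125.0 = 83.9384 per 100000.

83.94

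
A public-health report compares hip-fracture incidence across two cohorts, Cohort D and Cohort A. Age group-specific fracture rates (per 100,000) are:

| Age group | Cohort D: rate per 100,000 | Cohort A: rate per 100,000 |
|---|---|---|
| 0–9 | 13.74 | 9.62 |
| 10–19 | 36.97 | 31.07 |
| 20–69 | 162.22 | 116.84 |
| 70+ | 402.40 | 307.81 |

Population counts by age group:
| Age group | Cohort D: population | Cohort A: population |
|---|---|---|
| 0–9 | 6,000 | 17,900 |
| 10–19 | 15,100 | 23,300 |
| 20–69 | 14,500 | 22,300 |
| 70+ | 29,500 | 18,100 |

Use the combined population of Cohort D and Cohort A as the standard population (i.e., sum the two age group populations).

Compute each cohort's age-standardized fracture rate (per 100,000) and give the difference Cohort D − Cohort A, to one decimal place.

Combined standard total = 146,700; weights = 0.1629, 0.2618, 0.2509, 0.3245.
Cohort D: 0.1629×13.74 + 0.2618×36.97 + 0.2509×162.22 + 0.3245×402.40 = 183.1763 per 100,000.
Cohort A: 0.1629×9.62 + 0.2618×31.07 + 0.2509×116.84 + 0.3245×307.81 = 138.8853 per 100,000.
Difference = 183.1763 − 138.8853 = 44.2910.

44.3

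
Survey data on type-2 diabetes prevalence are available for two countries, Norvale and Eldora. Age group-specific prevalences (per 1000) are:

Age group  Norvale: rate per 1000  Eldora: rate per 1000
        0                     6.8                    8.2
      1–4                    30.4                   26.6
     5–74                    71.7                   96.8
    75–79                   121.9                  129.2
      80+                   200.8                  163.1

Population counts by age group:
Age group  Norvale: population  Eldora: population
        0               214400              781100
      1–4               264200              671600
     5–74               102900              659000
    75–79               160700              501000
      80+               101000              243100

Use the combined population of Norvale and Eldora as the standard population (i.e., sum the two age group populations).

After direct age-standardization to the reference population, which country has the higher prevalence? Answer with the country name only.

Combined standard total = 3699000; weights = 0.2691, 0.2530, 0.2060, 0.1789, 0.0930.
Norvale: 0.2691×6.8 + 0.2530×30.4 + 0.2060×71.7 + 0.1789×121.9 + 0.0930×200.8 = 64.7749 per 1000.
Eldora: 0.2691×8.2 + 0.2530×26.6 + 0.2060×96.8 + 0.1789×129.2 + 0.0930×163.1 = 67.1591 per 1000.

Eldora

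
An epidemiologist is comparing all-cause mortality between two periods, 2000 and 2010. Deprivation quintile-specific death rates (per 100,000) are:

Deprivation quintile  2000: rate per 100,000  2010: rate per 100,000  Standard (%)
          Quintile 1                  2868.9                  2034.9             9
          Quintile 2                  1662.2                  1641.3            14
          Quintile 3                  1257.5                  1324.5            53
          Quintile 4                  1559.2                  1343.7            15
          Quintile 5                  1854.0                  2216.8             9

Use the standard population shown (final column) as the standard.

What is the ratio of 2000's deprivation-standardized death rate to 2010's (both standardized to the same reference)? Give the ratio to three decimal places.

Standard weights: 0.09, 0.14, 0.53, 0.15, 0.09.
2000: 0.0900×2868.9 + 0.1400×1662.2 + 0.5300×1257.5 + 0.1500×1559.2 + 0.0900×1854.0 = 1558.1240 per 100,000.
2010: 0.0900×2034.9 + 0.1400×1641.3 + 0.5300×1324.5 + 0.1500×1343.7 + 0.0900×2216.8 = 1515.9750 per 100,000.
Ratio = 1558.1240 ÷ 1515.9750 = 1.02780.

1.028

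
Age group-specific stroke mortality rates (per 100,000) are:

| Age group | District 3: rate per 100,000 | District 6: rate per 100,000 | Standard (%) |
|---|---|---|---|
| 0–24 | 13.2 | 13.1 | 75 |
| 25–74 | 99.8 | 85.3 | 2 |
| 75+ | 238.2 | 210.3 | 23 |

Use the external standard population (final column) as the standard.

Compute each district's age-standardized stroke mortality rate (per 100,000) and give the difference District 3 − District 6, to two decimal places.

Standard weights: 0.75, 0.02, 0.23.
District 3: 0.7500×13.2 + 0.0200×99.8 + 0.2300×238.2 = 66.6820 per 100,000.
District 6: 0.7500×13.1 + 0.0200×85.3 + 0.2300×210.3 = 59.9000 per 100,000.
Difference = 66.6820 − 59.9000 = 6.7820.

6.78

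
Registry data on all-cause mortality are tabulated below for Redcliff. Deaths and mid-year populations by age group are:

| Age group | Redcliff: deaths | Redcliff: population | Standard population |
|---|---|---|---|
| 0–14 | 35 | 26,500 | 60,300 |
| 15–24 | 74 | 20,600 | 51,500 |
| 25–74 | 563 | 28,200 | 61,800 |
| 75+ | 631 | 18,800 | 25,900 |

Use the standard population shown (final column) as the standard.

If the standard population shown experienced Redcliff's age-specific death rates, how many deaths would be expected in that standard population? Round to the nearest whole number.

Age-specific rates per 1,000 for Redcliff: 1.321, 3.592, 19.965, 33.564.
Expected deaths = Σ (standard pop × age-specific rate ÷ 1,000)
= 60,300×1.321/1,000 + 51,500×3.592/1,000 + 61,800×19.965/1,000 + 25,900×33.564/1,000
= 79.64 + 185.00 + 1233.81 + 869.30 = 2367.75.

2368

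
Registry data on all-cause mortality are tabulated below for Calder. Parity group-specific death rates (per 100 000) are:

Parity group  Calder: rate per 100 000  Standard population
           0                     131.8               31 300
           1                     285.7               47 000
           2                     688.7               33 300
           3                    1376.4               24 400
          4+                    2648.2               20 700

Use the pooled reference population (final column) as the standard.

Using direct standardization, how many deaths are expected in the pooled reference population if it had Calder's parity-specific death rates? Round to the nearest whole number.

1289

Expected deaths = Σ (standard pop × parity-specific rate ÷ 100 000)
= 31 300×131.8/100 000 + 47 000×285.7/100 000 + 33 300×688.7/100 000 + 24 400×1376.4/100 000 + 20 700×2648.2/100 000
= 41.25 + 134.28 + 229.34 + 335.84 + 548.18 = 1288.89.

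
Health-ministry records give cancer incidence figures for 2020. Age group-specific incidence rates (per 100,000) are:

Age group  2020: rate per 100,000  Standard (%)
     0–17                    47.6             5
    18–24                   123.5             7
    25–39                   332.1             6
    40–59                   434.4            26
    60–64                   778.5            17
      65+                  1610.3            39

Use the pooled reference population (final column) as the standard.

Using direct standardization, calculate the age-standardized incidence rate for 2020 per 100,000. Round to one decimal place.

Standard weights: 0.05, 0.07, 0.06, 0.26, 0.17, 0.39.
Standardized rate: 0.0500×47.6 + 0.0700×123.5 + 0.0600×332.1 + 0.2600×434.4 + 0.1700×778.5 + 0.3900×1610.3 = 904.2570 per 100,000.

904.3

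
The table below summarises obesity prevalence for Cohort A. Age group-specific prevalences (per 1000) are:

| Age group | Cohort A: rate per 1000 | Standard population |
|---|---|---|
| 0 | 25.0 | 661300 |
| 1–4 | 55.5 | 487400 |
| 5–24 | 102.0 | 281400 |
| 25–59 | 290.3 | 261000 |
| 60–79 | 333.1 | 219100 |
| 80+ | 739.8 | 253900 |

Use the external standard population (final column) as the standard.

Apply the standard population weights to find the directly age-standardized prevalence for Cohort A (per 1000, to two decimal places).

Standard total = 2164100; weights = 0.3056, 0.2252, 0.1300, 0.1206, 0.1012, 0.1173.
Standardized rate: 0.3056×25.0 + 0.2252×55.5 + 0.1300×102.0 + 0.1206×290.3 + 0.1012×333.1 + 0.1173×739.8 = 188.9338 per 1000.

188.93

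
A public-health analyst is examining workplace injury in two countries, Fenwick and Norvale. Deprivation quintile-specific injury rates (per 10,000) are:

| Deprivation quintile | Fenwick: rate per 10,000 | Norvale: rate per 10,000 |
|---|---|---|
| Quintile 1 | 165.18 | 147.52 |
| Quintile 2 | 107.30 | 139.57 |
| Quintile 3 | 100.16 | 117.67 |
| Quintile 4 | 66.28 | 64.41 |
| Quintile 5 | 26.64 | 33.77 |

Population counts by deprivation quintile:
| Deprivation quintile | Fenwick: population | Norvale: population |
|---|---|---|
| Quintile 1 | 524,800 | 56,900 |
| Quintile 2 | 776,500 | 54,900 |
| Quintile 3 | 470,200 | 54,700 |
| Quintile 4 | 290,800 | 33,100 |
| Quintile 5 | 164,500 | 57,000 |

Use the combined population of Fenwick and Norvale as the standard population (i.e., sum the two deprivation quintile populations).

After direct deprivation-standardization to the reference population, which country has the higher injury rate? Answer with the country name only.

Combined standard total = 2,483,400; weights = 0.2342, 0.3348, 0.2114, 0.1304, 0.0892.
Fenwick: 0.2342×165.18 + 0.3348×107.30 + 0.2114×100.16 + 0.1304×66.28 + 0.0892×26.64 = 106.8041 per 10,000.
Norvale: 0.2342×147.52 + 0.3348×139.57 + 0.2114×117.67 + 0.1304×64.41 + 0.0892×33.77 = 117.5640 per 10,000.
The crude rates (108.12 vs 103.47) would put Fenwick higher, but that reflects its deprivation composition; once standardized to a common deprivation structure, Norvale has the higher underlying rate.

Norvale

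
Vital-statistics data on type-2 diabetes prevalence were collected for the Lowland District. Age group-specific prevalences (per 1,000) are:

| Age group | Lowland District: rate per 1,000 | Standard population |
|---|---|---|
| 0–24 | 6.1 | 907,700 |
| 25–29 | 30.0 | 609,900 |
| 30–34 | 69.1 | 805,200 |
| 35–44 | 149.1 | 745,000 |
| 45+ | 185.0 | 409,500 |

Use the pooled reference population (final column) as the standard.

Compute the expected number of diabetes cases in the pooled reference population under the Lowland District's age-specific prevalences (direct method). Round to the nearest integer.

Expected diabetes cases = Σ (standard pop × age-specific rate ÷ 1,000)
= 907,700×6.1/1,000 + 609,900×30.0/1,000 + 805,200×69.1/1,000 + 745,000×149.1/1,000 + 409,500×185.0/1,000
= 5536.97 + 18297.00 + 55639.32 + 111079.50 + 75757.50 = 266310.29.

266310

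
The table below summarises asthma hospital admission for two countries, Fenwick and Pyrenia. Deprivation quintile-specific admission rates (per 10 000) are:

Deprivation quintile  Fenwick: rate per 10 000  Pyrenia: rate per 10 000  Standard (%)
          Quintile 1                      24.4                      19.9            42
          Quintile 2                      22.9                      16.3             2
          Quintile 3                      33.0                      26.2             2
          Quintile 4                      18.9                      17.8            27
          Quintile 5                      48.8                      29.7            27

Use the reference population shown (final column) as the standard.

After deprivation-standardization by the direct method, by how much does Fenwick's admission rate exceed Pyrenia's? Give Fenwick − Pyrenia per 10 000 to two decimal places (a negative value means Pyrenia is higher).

7.61

Standard weights: 0.42, 0.02, 0.02, 0.27, 0.27.
Fenwick: 0.4200×24.4 + 0.0200×22.9 + 0.0200×33.0 + 0.2700×18.9 + 0.2700×48.8 = 29.6450 per 10 000.
Pyrenia: 0.4200×19.9 + 0.0200×16.3 + 0.0200×26.2 + 0.2700×17.8 + 0.2700×29.7 = 22.0330 per 10 000.
Difference = 29.6450 − 22.0330 = 7.6120.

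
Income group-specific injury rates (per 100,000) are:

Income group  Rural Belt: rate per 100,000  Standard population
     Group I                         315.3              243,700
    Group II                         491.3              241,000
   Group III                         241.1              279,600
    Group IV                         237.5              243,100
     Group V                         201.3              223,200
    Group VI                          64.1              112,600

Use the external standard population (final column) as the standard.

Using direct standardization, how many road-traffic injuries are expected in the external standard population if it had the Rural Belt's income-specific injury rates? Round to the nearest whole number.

Expected road-traffic injuries = Σ (standard pop × income-specific rate ÷ 100,000)
= 243,700×315.3/100,000 + 241,000×491.3/100,000 + 279,600×241.1/100,000 + 243,100×237.5/100,000 + 223,200×201.3/100,000 + 112,600×64.1/100,000
= 768.39 + 1184.03 + 674.12 + 577.36 + 449.30 + 72.18 = 3725.38.

3725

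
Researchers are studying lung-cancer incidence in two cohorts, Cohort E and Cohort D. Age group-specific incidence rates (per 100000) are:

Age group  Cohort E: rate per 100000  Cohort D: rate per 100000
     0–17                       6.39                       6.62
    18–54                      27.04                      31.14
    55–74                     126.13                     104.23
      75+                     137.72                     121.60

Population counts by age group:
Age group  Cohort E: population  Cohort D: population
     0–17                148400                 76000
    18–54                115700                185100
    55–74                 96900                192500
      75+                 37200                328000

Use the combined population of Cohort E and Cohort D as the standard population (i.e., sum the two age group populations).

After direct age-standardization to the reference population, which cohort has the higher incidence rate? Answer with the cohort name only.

Combined standard total = 1179800; weights = 0.1902, 0.2550, 0.2453, 0.3095.
Cohort E: 0.1902×6.39 + 0.2550×27.04 + 0.2453×126.13 + 0.3095×137.72 = 81.6790 per 100000.
Cohort D: 0.1902×6.62 + 0.2550×31.14 + 0.2453×104.23 + 0.3095×121.60 = 72.4063 per 100000.
The crude rates (53.80 vs 84.72) would put Cohort D higher, but that reflects its age composition; once standardized to a common age structure, Cohort E has the higher underlying rate.

Cohort E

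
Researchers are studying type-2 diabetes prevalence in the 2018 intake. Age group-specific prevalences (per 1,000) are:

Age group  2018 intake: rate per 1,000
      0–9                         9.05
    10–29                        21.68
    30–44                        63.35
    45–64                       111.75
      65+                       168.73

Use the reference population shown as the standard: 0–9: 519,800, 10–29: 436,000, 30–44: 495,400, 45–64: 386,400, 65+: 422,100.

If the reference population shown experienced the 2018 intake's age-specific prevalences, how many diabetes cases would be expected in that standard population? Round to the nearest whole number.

159941

Expected diabetes cases = Σ (standard pop × age-specific rate ÷ 1,000)
= 519,800×9.05/1,000 + 436,000×21.68/1,000 + 495,400×63.35/1,000 + 386,400×111.75/1,000 + 422,100×168.73/1,000
= 4704.19 + 9452.48 + 31383.59 + 43180.20 + 71220.93 = 159941.39.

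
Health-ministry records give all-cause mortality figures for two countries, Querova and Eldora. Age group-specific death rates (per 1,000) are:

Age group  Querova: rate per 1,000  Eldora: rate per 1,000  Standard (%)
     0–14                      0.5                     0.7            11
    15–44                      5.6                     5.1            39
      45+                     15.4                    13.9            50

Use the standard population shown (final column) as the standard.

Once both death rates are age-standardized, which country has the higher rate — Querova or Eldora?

Querova

Standard weights: 0.11, 0.39, 0.50.
Querova: 0.1100×0.5 + 0.3900×5.6 + 0.5000×15.4 = 9.9390 per 1,000.
Eldora: 0.1100×0.7 + 0.3900×5.1 + 0.5000×13.9 = 9.0160 per 1,000.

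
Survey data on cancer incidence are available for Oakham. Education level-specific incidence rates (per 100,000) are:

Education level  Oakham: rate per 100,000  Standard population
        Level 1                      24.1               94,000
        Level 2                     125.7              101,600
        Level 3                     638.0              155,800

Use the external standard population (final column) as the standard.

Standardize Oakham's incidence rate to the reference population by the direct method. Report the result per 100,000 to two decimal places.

325.66

Standard total = 351,400; weights = 0.2675, 0.2891, 0.4434.
Standardized rate: 0.2675×24.1 + 0.2891×125.7 + 0.4434×638.0 = 325.6600 per 100,000.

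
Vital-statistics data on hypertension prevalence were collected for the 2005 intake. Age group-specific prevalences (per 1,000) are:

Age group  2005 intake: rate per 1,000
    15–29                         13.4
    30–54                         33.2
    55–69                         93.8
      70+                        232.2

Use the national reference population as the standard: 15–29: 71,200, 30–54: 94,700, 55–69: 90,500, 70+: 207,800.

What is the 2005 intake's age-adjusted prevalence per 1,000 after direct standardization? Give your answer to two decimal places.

131.06

Standard total = 464,200; weights = 0.1534, 0.2040, 0.1950, 0.4477.
Standardized rate: 0.1534×13.4 + 0.2040×33.2 + 0.1950×93.8 + 0.4477×232.2 = 131.0603 per 1,000.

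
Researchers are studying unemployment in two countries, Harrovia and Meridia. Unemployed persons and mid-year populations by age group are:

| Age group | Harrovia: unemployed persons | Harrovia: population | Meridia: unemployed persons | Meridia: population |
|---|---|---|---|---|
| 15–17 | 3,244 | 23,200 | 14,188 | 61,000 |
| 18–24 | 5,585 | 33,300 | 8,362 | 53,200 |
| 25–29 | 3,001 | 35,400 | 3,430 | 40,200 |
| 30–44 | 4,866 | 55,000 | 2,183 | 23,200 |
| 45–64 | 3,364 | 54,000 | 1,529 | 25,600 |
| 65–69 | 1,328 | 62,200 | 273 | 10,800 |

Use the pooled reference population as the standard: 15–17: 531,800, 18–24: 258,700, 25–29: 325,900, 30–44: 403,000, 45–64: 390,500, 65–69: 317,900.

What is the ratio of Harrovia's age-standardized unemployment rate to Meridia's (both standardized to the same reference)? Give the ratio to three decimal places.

Age-specific rates per 1,000 for Harrovia: 139.828, 167.718, 84.774, 88.473, 62.296, 21.350.
For Meridia: 232.590, 157.180, 85.323, 94.095, 59.727, 25.278.
Standard total = 2,227,800; weights = 0.2387, 0.1161, 0.1463, 0.1809, 0.1753, 0.1427.
Harrovia: 0.2387×139.828 + 0.1161×167.718 + 0.1463×84.774 + 0.1809×88.473 + 0.1753×62.296 + 0.1427×21.350 = 95.2264 per 1,000.
Meridia: 0.2387×232.590 + 0.1161×157.180 + 0.1463×85.323 + 0.1809×94.095 + 0.1753×59.727 + 0.1427×25.278 = 117.3535 per 1,000.
Ratio = 95.2264 ÷ 117.3535 = 0.81145.

0.811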